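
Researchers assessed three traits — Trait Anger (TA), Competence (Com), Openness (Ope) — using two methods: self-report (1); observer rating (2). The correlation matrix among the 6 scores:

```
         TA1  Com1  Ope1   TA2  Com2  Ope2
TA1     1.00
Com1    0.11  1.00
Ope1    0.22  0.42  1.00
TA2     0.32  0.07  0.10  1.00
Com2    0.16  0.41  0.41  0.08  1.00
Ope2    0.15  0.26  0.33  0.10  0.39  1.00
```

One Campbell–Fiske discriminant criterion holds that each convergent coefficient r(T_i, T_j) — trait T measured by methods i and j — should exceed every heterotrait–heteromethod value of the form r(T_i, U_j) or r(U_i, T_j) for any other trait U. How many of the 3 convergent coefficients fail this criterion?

2

Convergent coefficients and their comparison sets:
TA (methods 1·2): 0.32 vs {0.16, 0.07, 0.15, 0.10} → pass.
Com (methods 1·2): 0.41 vs {0.07, 0.16, 0.26, 0.41} → fail.
Ope (methods 1·2): 0.33 vs {0.10, 0.15, 0.41, 0.26} → fail.
2 of 3 fail.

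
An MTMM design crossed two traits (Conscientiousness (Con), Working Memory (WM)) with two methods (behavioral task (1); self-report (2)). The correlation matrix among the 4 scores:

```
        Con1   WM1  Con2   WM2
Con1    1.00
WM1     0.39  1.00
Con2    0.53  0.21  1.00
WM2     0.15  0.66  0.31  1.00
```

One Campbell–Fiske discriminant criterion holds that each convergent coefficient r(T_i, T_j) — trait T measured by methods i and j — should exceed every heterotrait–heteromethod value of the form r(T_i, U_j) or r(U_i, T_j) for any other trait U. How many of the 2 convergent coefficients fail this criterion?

0

Convergent coefficients and their comparison sets:
Con (methods 1·2): 0.53 vs {0.15, 0.21} → pass.
WM (methods 1·2): 0.66 vs {0.21, 0.15} → pass.
0 of 2 fail.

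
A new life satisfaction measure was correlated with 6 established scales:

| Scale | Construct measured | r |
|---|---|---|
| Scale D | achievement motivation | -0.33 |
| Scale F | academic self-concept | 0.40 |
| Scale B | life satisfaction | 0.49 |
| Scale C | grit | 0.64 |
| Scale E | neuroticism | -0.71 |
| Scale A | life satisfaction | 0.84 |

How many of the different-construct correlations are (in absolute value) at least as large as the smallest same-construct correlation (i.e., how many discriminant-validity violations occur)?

Convergent (same construct = life satisfaction): Scale B, Scale A.
Smallest convergent = 0.49. Discriminant |r|: 0.33, 0.40, 0.64, 0.71; count ≥ 0.49 → 2.

2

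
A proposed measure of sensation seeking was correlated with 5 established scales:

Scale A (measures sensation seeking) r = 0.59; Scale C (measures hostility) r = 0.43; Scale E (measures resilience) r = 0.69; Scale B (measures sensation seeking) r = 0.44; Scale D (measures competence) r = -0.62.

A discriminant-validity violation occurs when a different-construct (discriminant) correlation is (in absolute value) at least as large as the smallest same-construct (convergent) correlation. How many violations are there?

Convergent (same construct = sensation seeking): Scale A, Scale B.
Smallest convergent = 0.44. Discriminant |r|: 0.43, 0.69, 0.62; count ≥ 0.44 → 2.

2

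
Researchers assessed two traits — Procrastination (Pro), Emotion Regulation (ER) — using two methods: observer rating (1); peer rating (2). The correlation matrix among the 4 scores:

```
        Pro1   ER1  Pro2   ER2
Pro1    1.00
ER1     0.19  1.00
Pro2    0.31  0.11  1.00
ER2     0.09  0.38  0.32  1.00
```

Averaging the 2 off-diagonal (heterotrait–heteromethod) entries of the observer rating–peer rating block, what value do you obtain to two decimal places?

0.10

HTHM values (method 1 × method 2): 0.09, 0.11; mean = 0.20/2 = 0.10.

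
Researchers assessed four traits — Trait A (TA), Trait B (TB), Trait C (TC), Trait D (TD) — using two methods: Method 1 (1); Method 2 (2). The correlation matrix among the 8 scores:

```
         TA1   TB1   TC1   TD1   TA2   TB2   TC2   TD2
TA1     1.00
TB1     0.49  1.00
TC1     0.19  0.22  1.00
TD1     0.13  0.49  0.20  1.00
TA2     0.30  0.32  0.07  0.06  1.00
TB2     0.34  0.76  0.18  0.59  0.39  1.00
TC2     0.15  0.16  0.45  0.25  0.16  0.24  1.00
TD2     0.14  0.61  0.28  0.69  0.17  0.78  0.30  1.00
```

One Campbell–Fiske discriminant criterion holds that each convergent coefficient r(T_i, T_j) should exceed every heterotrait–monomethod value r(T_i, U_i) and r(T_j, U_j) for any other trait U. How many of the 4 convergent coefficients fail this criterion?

Convergent coefficients and their comparison sets:
TA (methods 1·2): 0.30 vs {0.49, 0.39, 0.19, 0.16, 0.13, 0.17} → fail.
TB (methods 1·2): 0.76 vs {0.49, 0.39, 0.22, 0.24, 0.49, 0.78} → fail.
TC (methods 1·2): 0.45 vs {0.19, 0.16, 0.22, 0.24, 0.20, 0.30} → pass.
TD (methods 1·2): 0.69 vs {0.13, 0.17, 0.49, 0.78, 0.20, 0.30} → fail.
3 of 4 fail.

3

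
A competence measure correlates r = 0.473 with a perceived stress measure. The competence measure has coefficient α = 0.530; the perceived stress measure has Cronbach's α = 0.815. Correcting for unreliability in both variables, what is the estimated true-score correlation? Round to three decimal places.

0.720

r_true = r_obs / √(r_xx · r_yy) = 0.473 / √(0.530 × 0.815) = 0.473 / √0.431950 = 0.473 / 0.6572 ≈ 0.720.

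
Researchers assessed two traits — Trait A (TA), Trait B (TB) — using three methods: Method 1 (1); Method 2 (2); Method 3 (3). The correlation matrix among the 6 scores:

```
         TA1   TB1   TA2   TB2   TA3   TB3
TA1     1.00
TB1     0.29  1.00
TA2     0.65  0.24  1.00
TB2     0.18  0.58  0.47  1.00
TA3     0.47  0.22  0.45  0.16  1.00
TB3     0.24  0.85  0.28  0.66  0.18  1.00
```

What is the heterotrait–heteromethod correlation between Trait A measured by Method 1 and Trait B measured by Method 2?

Different traits and methods: r(TA1, TB2) = 0.18.

0.18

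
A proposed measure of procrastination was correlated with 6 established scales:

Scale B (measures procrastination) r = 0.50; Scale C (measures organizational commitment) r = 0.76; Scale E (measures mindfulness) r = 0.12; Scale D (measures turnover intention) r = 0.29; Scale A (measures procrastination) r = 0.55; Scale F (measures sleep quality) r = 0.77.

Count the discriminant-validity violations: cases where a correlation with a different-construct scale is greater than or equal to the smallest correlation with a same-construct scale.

Convergent (same construct = procrastination): Scale B, Scale A.
Smallest convergent = 0.50. Discriminant values: 0.76, 0.12, 0.29, 0.77; count ≥ 0.50 → 2.

2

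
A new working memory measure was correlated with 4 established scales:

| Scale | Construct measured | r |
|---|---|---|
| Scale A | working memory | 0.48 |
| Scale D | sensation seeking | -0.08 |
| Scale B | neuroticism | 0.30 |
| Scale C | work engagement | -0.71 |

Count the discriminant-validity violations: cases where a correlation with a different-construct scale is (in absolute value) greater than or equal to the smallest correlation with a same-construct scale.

Convergent (same construct = working memory): Scale A.
Smallest convergent = 0.48. Discriminant |r|: 0.08, 0.30, 0.71; count ≥ 0.48 → 1.

1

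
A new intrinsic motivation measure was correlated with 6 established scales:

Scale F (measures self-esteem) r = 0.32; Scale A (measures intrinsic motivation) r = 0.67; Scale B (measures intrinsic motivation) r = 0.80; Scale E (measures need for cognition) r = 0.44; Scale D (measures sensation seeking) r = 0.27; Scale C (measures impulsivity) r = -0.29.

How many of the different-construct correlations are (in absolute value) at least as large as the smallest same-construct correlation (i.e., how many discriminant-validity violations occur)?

0

Convergent (same construct = intrinsic motivation): Scale A, Scale B.
Smallest convergent = 0.67. Discriminant |r|: 0.32, 0.44, 0.27, 0.29; count ≥ 0.67 → 0.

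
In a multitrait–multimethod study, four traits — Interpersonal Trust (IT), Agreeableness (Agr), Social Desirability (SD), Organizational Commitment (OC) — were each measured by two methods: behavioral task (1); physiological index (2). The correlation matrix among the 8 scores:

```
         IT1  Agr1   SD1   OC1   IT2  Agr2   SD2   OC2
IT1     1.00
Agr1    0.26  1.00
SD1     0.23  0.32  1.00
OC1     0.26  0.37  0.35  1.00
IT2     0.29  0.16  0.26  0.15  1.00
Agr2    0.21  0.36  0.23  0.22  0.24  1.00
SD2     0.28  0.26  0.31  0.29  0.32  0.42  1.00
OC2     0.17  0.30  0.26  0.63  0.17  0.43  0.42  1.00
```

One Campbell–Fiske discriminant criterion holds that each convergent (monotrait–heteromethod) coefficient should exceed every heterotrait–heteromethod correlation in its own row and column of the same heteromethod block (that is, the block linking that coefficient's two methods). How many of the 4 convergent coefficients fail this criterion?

Checking each validity diagonal entry against its comparison values:
IT (methods 1·2): 0.29 vs {0.21, 0.16, 0.28, 0.26, 0.17, 0.15} → pass.
Agr (methods 1·2): 0.36 vs {0.16, 0.21, 0.26, 0.23, 0.30, 0.22} → pass.
SD (methods 1·2): 0.31 vs {0.26, 0.28, 0.23, 0.26, 0.26, 0.29} → pass.
OC (methods 1·2): 0.63 vs {0.15, 0.17, 0.22, 0.30, 0.29, 0.26} → pass.
0 of 4 fail.

0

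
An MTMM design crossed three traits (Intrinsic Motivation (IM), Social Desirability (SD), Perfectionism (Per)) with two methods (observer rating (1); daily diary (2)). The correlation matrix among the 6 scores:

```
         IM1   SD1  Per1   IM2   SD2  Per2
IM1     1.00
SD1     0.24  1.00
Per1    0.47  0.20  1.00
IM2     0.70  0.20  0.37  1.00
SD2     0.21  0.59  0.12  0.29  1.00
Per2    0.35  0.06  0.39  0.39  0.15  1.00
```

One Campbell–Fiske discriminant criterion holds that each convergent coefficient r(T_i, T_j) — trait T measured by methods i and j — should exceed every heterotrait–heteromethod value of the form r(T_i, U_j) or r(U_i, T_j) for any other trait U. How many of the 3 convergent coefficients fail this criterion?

Convergent coefficients and their comparison sets:
IM (methods 1·2): 0.70 vs {0.21, 0.20, 0.35, 0.37} → pass.
SD (methods 1·2): 0.59 vs {0.20, 0.21, 0.06, 0.12} → pass.
Per (methods 1·2): 0.39 vs {0.37, 0.35, 0.12, 0.06} → pass.
0 of 3 fail.

0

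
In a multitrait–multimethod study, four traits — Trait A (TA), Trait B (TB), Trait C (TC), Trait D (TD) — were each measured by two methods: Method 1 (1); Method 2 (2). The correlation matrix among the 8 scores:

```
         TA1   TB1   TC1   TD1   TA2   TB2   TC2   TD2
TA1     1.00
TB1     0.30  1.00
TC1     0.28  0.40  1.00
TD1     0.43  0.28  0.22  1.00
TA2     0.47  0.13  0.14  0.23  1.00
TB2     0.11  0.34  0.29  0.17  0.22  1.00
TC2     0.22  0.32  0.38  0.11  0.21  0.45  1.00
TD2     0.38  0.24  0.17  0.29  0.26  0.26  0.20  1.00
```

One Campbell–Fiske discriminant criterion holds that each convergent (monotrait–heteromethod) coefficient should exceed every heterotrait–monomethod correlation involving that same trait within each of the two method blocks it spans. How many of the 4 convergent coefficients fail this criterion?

3

Checking each validity diagonal entry against its comparison values:
TA (methods 1·2): 0.47 vs {0.30, 0.22, 0.28, 0.21, 0.43, 0.26} → pass.
TB (methods 1·2): 0.34 vs {0.30, 0.22, 0.40, 0.45, 0.28, 0.26} → fail.
TC (methods 1·2): 0.38 vs {0.28, 0.21, 0.40, 0.45, 0.22, 0.20} → fail.
TD (methods 1·2): 0.29 vs {0.43, 0.26, 0.28, 0.26, 0.22, 0.20} → fail.
3 of 4 fail.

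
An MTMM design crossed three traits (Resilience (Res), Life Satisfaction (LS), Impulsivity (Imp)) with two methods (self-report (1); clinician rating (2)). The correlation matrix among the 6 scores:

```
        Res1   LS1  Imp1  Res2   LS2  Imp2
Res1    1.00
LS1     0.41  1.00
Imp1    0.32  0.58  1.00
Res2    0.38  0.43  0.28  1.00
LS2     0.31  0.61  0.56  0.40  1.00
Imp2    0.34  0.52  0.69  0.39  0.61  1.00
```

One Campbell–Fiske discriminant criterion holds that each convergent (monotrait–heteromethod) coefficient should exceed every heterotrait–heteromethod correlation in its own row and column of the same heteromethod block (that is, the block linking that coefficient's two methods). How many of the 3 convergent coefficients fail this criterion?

Convergent coefficients and their comparison sets:
Res (methods 1·2): 0.38 vs {0.31, 0.43, 0.34, 0.28} → fail.
LS (methods 1·2): 0.61 vs {0.43, 0.31, 0.52, 0.56} → pass.
Imp (methods 1·2): 0.69 vs {0.28, 0.34, 0.56, 0.52} → pass.
1 of 3 fail.

1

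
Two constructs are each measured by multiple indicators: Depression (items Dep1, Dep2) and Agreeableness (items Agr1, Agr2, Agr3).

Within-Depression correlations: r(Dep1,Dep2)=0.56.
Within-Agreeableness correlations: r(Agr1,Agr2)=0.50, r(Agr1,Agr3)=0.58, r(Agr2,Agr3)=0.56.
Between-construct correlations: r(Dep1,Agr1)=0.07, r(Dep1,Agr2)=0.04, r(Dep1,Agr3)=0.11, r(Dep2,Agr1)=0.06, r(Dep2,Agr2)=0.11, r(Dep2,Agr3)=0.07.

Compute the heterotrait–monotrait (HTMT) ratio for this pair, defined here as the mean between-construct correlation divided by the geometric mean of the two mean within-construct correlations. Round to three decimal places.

Mean heterotrait r = 0.46/6 = 0.0767.
Mean within-Dep = 0.56/1 = 0.5600; mean within-Agr = 1.64/3 = 0.5467.
Geometric mean = √(0.5600 × 0.5467) = 0.5533.
HTMT = 0.0767 / 0.5533 = 0.139.

0.139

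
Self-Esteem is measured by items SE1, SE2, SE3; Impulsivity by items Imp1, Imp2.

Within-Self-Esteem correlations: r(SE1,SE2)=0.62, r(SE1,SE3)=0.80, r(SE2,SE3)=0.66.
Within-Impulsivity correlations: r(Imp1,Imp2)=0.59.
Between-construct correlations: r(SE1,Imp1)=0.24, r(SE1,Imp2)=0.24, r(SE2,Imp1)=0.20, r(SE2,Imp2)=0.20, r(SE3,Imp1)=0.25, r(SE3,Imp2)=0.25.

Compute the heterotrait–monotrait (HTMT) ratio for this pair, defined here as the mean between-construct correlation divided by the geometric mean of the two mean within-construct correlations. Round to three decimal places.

Mean between = 1.38/6 = 0.2300.
Mean within-SE = 2.08/3 = 0.6933; mean within-Imp = 0.59/1 = 0.5900.
Geometric mean = √(0.6933 × 0.5900) = 0.6396.
HTMT = 0.2300 / 0.6396 = 0.360.

0.360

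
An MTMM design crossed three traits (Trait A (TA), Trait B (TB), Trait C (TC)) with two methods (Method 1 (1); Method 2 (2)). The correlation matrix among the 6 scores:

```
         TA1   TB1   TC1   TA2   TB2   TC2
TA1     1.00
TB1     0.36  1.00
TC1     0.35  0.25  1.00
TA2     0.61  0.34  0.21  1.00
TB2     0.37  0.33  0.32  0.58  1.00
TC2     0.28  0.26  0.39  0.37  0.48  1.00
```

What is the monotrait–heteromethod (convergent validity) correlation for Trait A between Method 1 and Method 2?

Same trait (TA), different methods: r(TA1, TA2) = 0.61.

0.61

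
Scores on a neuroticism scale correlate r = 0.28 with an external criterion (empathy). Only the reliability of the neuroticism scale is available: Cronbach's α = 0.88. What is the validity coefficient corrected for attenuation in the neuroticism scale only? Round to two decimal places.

Single correction: r_c = r_obs / √r_xx = 0.28 / √0.88 = 0.28 / 0.9381 ≈ 0.30.

0.30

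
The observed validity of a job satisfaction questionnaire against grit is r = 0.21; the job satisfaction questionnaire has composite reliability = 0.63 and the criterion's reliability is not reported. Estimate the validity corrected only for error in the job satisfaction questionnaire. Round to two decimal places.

0.26

Single correction: r_c = r_obs / √r_xx = 0.21 / √0.63 = 0.21 / 0.7937 ≈ 0.26.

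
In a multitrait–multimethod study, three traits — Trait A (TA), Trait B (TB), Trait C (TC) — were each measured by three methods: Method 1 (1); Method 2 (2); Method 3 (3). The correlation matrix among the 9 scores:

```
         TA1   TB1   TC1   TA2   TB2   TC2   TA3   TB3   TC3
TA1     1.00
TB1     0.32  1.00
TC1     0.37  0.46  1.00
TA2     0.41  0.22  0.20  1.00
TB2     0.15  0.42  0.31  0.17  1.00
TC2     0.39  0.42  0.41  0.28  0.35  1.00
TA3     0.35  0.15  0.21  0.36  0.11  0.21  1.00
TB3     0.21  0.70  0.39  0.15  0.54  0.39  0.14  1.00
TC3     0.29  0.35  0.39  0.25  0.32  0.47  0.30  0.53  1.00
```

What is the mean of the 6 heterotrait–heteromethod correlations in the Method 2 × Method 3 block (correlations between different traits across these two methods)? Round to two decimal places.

HTHM values (method 2 × method 3): 0.15, 0.25, 0.11, 0.32, 0.21, 0.39; mean = 1.43/6 = 0.24.

0.24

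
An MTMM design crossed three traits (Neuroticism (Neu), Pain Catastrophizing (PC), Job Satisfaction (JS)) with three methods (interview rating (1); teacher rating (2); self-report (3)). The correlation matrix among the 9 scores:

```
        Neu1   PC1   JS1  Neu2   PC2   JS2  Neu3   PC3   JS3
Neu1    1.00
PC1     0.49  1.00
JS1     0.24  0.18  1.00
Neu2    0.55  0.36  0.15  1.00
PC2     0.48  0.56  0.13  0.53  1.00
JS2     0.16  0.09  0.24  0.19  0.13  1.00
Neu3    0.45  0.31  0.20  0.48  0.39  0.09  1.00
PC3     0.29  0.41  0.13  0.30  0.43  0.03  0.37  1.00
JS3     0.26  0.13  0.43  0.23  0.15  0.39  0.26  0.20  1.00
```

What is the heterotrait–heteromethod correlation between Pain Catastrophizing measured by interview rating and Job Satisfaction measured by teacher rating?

0.09

Different traits and methods: r(PC1, JS2) = 0.09.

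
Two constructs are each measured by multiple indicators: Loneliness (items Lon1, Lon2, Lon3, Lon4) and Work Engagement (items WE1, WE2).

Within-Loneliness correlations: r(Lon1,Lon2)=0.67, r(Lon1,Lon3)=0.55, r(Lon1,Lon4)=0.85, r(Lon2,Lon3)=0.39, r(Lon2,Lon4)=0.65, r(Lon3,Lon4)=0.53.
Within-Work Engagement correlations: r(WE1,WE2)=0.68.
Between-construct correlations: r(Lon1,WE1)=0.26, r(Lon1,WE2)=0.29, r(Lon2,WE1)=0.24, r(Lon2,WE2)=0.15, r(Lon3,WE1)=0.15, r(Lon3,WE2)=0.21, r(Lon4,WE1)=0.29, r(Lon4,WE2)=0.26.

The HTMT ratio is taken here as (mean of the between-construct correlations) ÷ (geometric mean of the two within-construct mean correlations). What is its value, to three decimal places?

Between-construct mean = 1.85/8 = 0.2313.
Mean within-Lon = 3.64/6 = 0.6067; mean within-WE = 0.68/1 = 0.6800.
Geometric mean = √(0.6067 × 0.6800) = 0.6423.
HTMT = 0.2313 / 0.6423 = 0.360.

0.360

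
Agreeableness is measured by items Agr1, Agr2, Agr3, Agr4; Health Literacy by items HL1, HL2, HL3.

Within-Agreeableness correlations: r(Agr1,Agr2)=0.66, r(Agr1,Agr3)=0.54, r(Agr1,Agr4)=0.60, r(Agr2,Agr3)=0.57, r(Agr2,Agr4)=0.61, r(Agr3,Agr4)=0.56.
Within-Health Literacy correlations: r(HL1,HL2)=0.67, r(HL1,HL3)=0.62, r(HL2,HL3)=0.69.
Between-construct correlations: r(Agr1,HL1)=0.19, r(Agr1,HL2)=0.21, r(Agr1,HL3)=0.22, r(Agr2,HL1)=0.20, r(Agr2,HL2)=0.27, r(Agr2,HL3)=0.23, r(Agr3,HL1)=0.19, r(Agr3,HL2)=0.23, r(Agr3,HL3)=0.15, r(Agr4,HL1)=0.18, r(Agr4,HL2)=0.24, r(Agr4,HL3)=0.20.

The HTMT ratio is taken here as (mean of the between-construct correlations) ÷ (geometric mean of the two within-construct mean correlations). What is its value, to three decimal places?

Between-construct mean = 2.51/12 = 0.2092.
Mean within-Agr = 3.54/6 = 0.5900; mean within-HL = 1.98/3 = 0.6600.
Geometric mean = √(0.5900 × 0.6600) = 0.6240.
HTMT = 0.2092 / 0.6240 = 0.335.

0.335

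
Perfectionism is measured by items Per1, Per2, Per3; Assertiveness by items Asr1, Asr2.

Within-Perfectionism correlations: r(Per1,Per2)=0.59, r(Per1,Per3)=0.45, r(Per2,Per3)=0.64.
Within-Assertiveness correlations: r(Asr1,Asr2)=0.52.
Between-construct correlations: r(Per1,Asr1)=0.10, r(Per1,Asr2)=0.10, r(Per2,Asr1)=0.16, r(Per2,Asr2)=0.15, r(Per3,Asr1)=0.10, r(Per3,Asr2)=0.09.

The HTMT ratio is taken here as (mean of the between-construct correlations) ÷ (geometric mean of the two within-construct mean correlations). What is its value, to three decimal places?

0.216

Mean heterotrait r = 0.70/6 = 0.1167.
Mean within-Per = 1.68/3 = 0.5600; mean within-Asr = 0.52/1 = 0.5200.
Geometric mean = √(0.5600 × 0.5200) = 0.5396.
HTMT = 0.1167 / 0.5396 = 0.216.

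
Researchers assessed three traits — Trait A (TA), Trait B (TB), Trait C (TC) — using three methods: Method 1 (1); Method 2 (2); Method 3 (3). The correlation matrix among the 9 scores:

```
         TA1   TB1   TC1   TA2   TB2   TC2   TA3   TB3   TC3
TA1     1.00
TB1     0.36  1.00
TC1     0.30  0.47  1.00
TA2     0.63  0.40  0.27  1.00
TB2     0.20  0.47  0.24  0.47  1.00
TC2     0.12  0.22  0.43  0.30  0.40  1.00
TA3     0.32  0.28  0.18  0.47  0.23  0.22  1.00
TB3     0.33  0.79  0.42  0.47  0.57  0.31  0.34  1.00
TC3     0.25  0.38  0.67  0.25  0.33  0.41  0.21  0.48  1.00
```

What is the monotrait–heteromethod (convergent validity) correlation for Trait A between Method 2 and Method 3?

Same trait (TA), different methods: r(TA2, TA3) = 0.47.

0.47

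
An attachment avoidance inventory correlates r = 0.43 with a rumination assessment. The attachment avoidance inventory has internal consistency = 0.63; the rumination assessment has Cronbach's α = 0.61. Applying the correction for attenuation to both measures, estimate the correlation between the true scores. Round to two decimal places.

0.69

r_true = r_obs / √(r_xx · r_yy) = 0.43 / √(0.63 × 0.61) = 0.43 / √0.3843 = 0.43 / 0.6199 ≈ 0.69.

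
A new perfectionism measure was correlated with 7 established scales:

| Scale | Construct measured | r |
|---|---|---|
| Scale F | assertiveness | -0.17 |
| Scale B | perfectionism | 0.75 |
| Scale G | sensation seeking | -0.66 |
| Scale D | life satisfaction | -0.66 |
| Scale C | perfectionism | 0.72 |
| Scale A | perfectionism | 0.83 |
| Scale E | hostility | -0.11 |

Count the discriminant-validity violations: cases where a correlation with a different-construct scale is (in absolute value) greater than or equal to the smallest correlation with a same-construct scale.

0

Convergent (same construct = perfectionism): Scale B, Scale C, Scale A.
Smallest convergent = 0.72. Discriminant |r|: 0.17, 0.66, 0.66, 0.11; count ≥ 0.72 → 0.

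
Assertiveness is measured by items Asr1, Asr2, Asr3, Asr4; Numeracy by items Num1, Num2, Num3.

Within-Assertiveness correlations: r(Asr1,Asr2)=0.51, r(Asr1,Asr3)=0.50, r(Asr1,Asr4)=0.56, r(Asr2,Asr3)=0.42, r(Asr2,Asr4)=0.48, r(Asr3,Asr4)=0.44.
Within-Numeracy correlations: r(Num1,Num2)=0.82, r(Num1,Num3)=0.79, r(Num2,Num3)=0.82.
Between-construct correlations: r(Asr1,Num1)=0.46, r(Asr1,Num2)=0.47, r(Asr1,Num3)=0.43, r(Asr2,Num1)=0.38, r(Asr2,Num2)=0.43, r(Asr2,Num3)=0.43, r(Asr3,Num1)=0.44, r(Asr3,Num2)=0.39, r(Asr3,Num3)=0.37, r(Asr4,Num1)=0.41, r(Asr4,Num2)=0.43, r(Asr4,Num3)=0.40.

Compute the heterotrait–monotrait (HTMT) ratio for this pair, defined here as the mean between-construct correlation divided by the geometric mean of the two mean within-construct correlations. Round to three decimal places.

Mean heterotrait r = 5.04/12 = 0.4200.
Mean within-Asr = 2.91/6 = 0.4850; mean within-Num = 2.43/3 = 0.8100.
Geometric mean = √(0.4850 × 0.8100) = 0.6268.
HTMT = 0.4200 / 0.6268 = 0.670.

0.670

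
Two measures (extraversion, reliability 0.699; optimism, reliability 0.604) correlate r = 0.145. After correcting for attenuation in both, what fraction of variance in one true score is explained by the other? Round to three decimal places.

Disattenuated r = 0.145 / √(0.699 × 0.604) = 0.145 / 0.6498 = 0.2231.
Shared true-score variance = 0.2231² = 0.0498 ≈ 0.050.

0.050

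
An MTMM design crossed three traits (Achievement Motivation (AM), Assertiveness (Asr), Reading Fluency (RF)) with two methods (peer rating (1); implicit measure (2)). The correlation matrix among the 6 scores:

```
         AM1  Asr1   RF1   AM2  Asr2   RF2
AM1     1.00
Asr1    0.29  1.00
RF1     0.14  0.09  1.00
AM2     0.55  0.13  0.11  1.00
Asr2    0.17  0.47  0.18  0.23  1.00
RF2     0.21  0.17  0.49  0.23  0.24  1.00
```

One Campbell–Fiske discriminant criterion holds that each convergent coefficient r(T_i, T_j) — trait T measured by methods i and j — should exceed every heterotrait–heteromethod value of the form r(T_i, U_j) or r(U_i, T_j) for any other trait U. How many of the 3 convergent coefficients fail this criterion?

0

Checking each validity diagonal entry against its comparison values:
AM (methods 1·2): 0.55 vs {0.17, 0.13, 0.21, 0.11} → pass.
Asr (methods 1·2): 0.47 vs {0.13, 0.17, 0.17, 0.18} → pass.
RF (methods 1·2): 0.49 vs {0.11, 0.21, 0.18, 0.17} → pass.
0 of 3 fail.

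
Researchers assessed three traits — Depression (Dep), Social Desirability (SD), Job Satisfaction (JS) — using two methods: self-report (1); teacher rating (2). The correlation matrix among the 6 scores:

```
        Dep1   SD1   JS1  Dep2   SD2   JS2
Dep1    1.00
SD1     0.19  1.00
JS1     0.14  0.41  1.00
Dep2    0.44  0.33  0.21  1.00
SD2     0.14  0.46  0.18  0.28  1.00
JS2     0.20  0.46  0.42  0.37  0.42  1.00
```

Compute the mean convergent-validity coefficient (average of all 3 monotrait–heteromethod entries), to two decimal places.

Convergent values: 0.44, 0.46, 0.42; mean = 1.32/3 = 0.44.

0.44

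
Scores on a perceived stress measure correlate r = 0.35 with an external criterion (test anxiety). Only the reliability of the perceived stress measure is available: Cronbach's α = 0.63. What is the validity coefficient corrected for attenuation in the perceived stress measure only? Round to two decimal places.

Single correction: r_c = r_obs / √r_xx = 0.35 / √0.63 = 0.35 / 0.7937 ≈ 0.44.

0.44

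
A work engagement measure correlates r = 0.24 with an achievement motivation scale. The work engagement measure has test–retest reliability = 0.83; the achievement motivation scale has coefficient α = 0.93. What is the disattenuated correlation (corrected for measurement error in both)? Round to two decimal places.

0.27

r_true = r_obs / √(r_xx · r_yy) = 0.24 / √(0.83 × 0.93) = 0.24 / √0.7719 = 0.24 / 0.8786 ≈ 0.27.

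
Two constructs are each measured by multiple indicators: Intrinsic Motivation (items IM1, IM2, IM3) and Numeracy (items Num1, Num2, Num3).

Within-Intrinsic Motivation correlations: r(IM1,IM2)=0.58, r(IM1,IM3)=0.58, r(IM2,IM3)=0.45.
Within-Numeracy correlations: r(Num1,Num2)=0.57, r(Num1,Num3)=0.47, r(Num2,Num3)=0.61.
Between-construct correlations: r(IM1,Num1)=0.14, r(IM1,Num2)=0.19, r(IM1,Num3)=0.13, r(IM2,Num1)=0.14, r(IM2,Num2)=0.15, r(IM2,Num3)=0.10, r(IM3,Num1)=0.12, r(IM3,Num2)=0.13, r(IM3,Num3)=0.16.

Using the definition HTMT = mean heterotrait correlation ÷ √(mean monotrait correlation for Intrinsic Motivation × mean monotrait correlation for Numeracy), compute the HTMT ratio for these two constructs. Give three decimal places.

0.258

Between-construct mean = 1.26/9 = 0.1400.
Mean within-IM = 1.61/3 = 0.5367; mean within-Num = 1.65/3 = 0.5500.
Geometric mean = √(0.5367 × 0.5500) = 0.5433.
HTMT = 0.1400 / 0.5433 = 0.258.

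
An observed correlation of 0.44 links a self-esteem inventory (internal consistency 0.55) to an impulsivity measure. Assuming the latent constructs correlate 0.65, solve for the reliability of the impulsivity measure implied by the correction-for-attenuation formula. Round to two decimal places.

0.83

r_true = r_obs / √(r_xx · r_yy) ⇒ 0.65 = 0.44 / √(0.55 · r_yy).
√(0.55 · r_yy) = 0.44 / 0.65 = 0.6769; 0.55 · r_yy = 0.4582; r_yy = 0.4582 / 0.55 ≈ 0.83.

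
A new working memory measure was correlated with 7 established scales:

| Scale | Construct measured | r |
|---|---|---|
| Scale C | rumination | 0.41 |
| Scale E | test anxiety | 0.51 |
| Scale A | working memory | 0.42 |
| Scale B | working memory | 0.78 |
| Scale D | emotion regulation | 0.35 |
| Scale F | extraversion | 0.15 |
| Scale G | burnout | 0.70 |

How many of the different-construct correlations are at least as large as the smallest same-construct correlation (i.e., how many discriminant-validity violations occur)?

2

Convergent (same construct = working memory): Scale A, Scale B.
Smallest convergent = 0.42. Discriminant values: 0.41, 0.51, 0.35, 0.15, 0.70; count ≥ 0.42 → 2.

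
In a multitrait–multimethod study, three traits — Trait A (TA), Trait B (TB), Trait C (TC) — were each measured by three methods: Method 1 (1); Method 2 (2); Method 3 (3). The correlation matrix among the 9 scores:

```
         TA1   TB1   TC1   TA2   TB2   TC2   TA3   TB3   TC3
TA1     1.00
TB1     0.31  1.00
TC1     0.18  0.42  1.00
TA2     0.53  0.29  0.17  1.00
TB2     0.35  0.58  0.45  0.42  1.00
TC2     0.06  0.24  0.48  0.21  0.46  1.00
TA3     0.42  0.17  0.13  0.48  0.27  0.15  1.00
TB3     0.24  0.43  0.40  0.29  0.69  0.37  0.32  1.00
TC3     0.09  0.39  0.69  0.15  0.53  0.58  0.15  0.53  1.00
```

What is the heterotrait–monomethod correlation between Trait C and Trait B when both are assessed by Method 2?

0.46

Different traits, same method: r(TC2, TB2) = 0.46.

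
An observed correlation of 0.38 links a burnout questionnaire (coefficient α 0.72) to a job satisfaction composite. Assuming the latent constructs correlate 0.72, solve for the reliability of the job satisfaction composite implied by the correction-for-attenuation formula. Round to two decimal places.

r_true = r_obs / √(r_xx · r_yy) ⇒ 0.72 = 0.38 / √(0.72 · r_yy).
√(0.72 · r_yy) = 0.38 / 0.72 = 0.5278; 0.72 · r_yy = 0.2786; r_yy = 0.2786 / 0.72 ≈ 0.39.

0.39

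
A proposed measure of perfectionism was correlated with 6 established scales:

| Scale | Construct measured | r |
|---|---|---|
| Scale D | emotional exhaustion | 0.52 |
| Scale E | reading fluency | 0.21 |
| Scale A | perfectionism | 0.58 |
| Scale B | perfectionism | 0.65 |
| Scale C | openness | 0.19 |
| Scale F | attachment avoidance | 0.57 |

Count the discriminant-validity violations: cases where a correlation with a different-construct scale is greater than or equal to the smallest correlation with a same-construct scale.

0

Convergent (same construct = perfectionism): Scale A, Scale B.
Smallest convergent = 0.58. Discriminant values: 0.52, 0.21, 0.19, 0.57; count ≥ 0.58 → 0.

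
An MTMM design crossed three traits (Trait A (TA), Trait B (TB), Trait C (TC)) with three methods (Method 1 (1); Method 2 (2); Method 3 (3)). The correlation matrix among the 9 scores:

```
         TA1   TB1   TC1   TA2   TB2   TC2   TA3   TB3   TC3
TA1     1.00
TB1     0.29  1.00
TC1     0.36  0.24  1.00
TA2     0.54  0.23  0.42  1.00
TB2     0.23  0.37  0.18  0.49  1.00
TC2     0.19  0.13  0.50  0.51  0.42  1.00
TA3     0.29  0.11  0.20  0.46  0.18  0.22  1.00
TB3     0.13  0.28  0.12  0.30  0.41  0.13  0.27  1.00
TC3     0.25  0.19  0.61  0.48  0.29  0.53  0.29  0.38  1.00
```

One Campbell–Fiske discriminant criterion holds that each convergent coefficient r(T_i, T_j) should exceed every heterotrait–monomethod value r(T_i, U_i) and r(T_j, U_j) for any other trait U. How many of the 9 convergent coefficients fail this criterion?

6

Each convergent coefficient versus the relevant comparison correlations:
TA (methods 1·2): 0.54 vs {0.29, 0.49, 0.36, 0.51} → pass.
TA (methods 1·3): 0.29 vs {0.29, 0.27, 0.36, 0.29} → fail.
TA (methods 2·3): 0.46 vs {0.49, 0.27, 0.51, 0.29} → fail.
TB (methods 1·2): 0.37 vs {0.29, 0.49, 0.24, 0.42} → fail.
TB (methods 1·3): 0.28 vs {0.29, 0.27, 0.24, 0.38} → fail.
TB (methods 2·3): 0.41 vs {0.49, 0.27, 0.42, 0.38} → fail.
TC (methods 1·2): 0.50 vs {0.36, 0.51, 0.24, 0.42} → fail.
TC (methods 1·3): 0.61 vs {0.36, 0.29, 0.24, 0.38} → pass.
TC (methods 2·3): 0.53 vs {0.51, 0.29, 0.42, 0.38} → pass.
6 of 9 fail.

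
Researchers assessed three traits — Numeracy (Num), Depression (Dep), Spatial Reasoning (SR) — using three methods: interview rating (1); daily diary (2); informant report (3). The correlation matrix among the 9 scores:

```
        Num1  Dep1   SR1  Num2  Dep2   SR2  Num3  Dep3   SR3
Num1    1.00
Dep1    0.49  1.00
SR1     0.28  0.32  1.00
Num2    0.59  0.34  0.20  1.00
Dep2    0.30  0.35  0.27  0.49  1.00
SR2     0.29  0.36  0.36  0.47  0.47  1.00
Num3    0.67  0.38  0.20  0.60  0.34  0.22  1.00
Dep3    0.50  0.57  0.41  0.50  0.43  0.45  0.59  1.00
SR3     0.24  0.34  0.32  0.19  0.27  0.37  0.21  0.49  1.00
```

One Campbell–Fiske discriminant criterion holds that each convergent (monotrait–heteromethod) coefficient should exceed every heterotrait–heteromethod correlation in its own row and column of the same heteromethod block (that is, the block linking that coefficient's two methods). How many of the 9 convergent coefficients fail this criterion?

Each convergent coefficient versus the relevant comparison correlations:
Num (methods 1·2): 0.59 vs {0.30, 0.34, 0.29, 0.20} → pass.
Num (methods 1·3): 0.67 vs {0.50, 0.38, 0.24, 0.20} → pass.
Num (methods 2·3): 0.60 vs {0.50, 0.34, 0.19, 0.22} → pass.
Dep (methods 1·2): 0.35 vs {0.34, 0.30, 0.36, 0.27} → fail.
Dep (methods 1·3): 0.57 vs {0.38, 0.50, 0.34, 0.41} → pass.
Dep (methods 2·3): 0.43 vs {0.34, 0.50, 0.27, 0.45} → fail.
SR (methods 1·2): 0.36 vs {0.20, 0.29, 0.27, 0.36} → fail.
SR (methods 1·3): 0.32 vs {0.20, 0.24, 0.41, 0.34} → fail.
SR (methods 2·3): 0.37 vs {0.22, 0.19, 0.45, 0.27} → fail.
5 of 9 fail.

5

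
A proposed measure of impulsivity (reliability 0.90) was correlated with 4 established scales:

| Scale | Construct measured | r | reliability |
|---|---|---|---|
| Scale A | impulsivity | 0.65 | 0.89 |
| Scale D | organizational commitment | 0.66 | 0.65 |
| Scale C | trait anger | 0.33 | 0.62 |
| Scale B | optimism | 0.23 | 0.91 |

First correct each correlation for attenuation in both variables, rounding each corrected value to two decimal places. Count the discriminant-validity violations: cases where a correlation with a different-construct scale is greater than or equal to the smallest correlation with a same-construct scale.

Disattenuated r (r / √(r_scale · r_new)):
  Scale A (conv): 0.65 / √(0.89·0.90) = 0.73
  Scale D (disc): 0.66 / √(0.65·0.90) = 0.86
  Scale C (disc): 0.33 / √(0.62·0.90) = 0.44
  Scale B (disc): 0.23 / √(0.91·0.90) = 0.25
Smallest convergent = 0.73. Discriminant values: 0.86, 0.44, 0.25; count ≥ 0.73 → 1.

1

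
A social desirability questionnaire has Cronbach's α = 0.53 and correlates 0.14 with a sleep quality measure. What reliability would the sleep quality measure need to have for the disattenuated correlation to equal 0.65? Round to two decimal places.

0.09

r_true = r_obs / √(r_xx · r_yy) ⇒ 0.65 = 0.14 / √(0.53 · r_yy).
√(0.53 · r_yy) = 0.14 / 0.65 = 0.2154; 0.53 · r_yy = 0.0464; r_yy = 0.0464 / 0.53 ≈ 0.09.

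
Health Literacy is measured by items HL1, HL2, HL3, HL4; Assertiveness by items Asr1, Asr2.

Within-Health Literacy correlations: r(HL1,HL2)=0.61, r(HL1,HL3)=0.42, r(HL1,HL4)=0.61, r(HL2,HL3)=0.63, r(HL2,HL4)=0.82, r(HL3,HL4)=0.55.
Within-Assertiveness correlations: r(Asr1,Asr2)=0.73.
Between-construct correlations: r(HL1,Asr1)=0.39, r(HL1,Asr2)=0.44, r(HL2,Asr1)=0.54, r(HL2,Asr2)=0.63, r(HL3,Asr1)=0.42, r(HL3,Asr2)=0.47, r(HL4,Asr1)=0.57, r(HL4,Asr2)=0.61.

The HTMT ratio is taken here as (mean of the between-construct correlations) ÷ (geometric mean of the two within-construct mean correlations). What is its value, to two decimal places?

0.76

Between-construct mean = 4.07/8 = 0.5088.
Mean within-HL = 3.64/6 = 0.6067; mean within-Asr = 0.73/1 = 0.7300.
Geometric mean = √(0.6067 × 0.7300) = 0.6655.
HTMT = 0.5088 / 0.6655 = 0.76.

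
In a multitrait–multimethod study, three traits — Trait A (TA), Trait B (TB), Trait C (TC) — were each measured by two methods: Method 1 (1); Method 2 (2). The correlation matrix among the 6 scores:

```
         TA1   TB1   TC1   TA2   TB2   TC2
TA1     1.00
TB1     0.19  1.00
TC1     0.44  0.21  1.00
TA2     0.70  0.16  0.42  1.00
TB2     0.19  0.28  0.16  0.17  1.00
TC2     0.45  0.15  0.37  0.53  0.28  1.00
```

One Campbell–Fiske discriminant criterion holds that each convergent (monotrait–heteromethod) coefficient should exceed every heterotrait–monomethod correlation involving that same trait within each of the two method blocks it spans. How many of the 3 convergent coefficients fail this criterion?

Each convergent coefficient versus the relevant comparison correlations:
TA (methods 1·2): 0.70 vs {0.19, 0.17, 0.44, 0.53} → pass.
TB (methods 1·2): 0.28 vs {0.19, 0.17, 0.21, 0.28} → fail.
TC (methods 1·2): 0.37 vs {0.44, 0.53, 0.21, 0.28} → fail.
2 of 3 fail.

2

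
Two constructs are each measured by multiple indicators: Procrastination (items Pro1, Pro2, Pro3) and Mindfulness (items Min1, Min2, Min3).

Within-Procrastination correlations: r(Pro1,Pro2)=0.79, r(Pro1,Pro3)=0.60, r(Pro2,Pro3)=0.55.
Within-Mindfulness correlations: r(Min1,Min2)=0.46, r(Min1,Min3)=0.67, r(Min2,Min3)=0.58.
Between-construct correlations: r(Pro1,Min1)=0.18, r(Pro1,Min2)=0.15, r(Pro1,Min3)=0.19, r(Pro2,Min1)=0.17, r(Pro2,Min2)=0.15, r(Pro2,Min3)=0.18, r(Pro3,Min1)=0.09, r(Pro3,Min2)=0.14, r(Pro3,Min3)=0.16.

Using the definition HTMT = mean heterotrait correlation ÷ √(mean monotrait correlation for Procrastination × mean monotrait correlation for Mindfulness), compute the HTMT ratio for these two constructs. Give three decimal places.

Mean heterotrait r = 1.41/9 = 0.1567.
Mean within-Pro = 1.94/3 = 0.6467; mean within-Min = 1.71/3 = 0.5700.
Geometric mean = √(0.6467 × 0.5700) = 0.6071.
HTMT = 0.1567 / 0.6071 = 0.258.

0.258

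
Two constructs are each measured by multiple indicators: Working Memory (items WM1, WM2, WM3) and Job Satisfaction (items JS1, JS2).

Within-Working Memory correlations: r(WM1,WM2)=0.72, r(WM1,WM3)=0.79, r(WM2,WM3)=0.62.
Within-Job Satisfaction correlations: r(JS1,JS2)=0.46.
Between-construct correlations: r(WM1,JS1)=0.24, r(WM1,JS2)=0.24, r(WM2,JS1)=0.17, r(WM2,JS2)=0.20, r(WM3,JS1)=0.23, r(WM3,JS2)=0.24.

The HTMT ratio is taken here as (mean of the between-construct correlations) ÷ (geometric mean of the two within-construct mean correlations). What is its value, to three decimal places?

0.385

Mean between = 1.32/6 = 0.2200.
Mean within-WM = 2.13/3 = 0.7100; mean within-JS = 0.46/1 = 0.4600.
Geometric mean = √(0.7100 × 0.4600) = 0.5715.
HTMT = 0.2200 / 0.5715 = 0.385.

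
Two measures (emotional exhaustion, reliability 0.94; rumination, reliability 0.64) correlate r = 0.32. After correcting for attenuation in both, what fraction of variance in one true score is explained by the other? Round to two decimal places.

Disattenuated r = 0.32 / √(0.94 × 0.64) = 0.32 / 0.7756 = 0.4126.
Shared true-score variance = 0.4126² = 0.1702 ≈ 0.17.

0.17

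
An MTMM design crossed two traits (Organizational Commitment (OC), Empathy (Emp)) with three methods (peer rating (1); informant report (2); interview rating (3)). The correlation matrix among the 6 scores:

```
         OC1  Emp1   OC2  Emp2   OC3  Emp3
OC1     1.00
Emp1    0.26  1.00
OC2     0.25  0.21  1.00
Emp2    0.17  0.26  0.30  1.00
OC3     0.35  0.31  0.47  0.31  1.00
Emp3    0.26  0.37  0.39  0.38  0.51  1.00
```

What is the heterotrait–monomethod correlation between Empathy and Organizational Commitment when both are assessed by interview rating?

0.51

Different traits, same method: r(Emp3, OC3) = 0.51.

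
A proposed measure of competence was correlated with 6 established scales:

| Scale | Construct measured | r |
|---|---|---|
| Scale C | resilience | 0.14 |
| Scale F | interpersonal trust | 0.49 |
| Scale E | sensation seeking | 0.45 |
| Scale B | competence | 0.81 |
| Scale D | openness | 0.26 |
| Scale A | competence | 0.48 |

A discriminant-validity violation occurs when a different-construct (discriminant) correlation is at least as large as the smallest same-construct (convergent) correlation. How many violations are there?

1

Convergent (same construct = competence): Scale B, Scale A.
Smallest convergent = 0.48. Discriminant values: 0.14, 0.49, 0.45, 0.26; count ≥ 0.48 → 1.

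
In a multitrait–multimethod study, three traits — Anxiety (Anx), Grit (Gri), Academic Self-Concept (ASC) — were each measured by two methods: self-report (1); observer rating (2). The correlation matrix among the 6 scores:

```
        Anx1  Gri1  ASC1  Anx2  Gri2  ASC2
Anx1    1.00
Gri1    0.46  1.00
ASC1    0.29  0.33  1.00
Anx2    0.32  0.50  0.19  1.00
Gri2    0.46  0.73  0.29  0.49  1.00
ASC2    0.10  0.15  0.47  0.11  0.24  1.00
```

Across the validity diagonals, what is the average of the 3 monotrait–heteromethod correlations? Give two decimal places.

0.51

Convergent values: 0.32, 0.73, 0.47; mean = 1.52/3 = 0.51.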